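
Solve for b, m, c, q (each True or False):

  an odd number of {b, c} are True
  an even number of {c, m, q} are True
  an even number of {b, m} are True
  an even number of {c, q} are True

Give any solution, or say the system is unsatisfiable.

b: False; m: False; c: True; q: True

{b, c}: 1 true → odd ✓
{c, m, q}: 2 true → even ✓
{b, m}: 0 true → even ✓
{c, q}: 2 true → even ✓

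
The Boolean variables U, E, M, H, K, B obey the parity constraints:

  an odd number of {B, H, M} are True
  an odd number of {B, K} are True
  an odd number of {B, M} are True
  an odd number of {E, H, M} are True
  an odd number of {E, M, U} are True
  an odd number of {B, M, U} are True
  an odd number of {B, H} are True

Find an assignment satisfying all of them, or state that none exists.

U = False, E = True, M = False, H = False, K = False, B = True

{B, H, M}: 1 true → odd ✓
{B, K}: 1 true → odd ✓
{B, M}: 1 true → odd ✓
{E, H, M}: 1 true → odd ✓
{E, M, U}: 1 true → odd ✓
{B, M, U}: 1 true → odd ✓
{B, H}: 1 true → odd ✓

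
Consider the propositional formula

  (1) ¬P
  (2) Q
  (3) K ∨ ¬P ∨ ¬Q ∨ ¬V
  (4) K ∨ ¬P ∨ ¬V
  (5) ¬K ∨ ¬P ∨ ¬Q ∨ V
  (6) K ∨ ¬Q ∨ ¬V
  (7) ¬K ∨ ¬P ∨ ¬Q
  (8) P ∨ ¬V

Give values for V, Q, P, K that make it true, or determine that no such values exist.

V = False, Q = True, P = False, K = True

Unit clause (¬P) forces P = False.
Unit clause (Q) forces Q = True.
In (P ∨ ¬V) only ¬V is left, so V = False.
Set K = True.
Check each clause:
  (¬P): ¬P holds.
  (Q): Q holds.
  (K ∨ ¬P ∨ ¬Q ∨ ¬V): K holds.
  (K ∨ ¬P ∨ ¬V): K holds.
  (¬K ∨ ¬P ∨ ¬Q ∨ V): ¬P holds.
  (K ∨ ¬Q ∨ ¬V): K holds.
  (¬K ∨ ¬P ∨ ¬Q): ¬P holds.
  (P ∨ ¬V): ¬V holds.
All clauses satisfied.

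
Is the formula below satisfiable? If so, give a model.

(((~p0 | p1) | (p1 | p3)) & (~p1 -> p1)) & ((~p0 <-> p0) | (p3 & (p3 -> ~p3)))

The conjunct (~p0 <-> p0) | (p3 & (p3 -> ~p3)) is unsatisfiable on its own:
  p0=F, p3=F: evaluates to False.
  p0=F, p3=T: evaluates to False.
  p0=T, p3=F: evaluates to False.
  p0=T, p3=T: evaluates to False.
So the whole conjunction is unsatisfiable.

Unsatisfiable — no assignment works.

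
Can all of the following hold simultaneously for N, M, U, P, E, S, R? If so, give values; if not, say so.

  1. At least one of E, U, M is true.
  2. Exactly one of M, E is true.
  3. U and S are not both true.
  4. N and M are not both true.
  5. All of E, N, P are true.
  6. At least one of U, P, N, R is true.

N = True, M = False, U = True, P = True, E = True, S = False, R = True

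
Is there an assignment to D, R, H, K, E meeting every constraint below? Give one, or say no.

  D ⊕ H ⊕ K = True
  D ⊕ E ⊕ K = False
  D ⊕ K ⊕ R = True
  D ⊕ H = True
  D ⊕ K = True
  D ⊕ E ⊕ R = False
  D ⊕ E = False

D: True, R: False, H: False, K: False, E: True

D ⊕ H ⊕ K = T ⊕ F ⊕ F = True ✓
D ⊕ E ⊕ K = T ⊕ T ⊕ F = False ✓
D ⊕ K ⊕ R = T ⊕ F ⊕ F = True ✓
D ⊕ H = T ⊕ F = True ✓
D ⊕ K = T ⊕ F = True ✓
D ⊕ E ⊕ R = T ⊕ T ⊕ F = False ✓
D ⊕ E = T ⊕ T = False ✓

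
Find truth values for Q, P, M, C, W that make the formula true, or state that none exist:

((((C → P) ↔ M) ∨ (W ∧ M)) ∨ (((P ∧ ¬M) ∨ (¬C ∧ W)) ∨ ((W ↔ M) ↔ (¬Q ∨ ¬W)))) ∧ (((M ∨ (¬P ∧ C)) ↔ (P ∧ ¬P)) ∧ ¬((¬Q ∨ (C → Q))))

Unsatisfiable — no assignment works.

The conjunct ¬((¬Q ∨ (C → Q))) is unsatisfiable on its own:
  Q=F, C=F: evaluates to False.
  Q=F, C=T: evaluates to False.
  Q=T, C=F: evaluates to False.
  Q=T, C=T: evaluates to False.
So the whole conjunction is unsatisfiable.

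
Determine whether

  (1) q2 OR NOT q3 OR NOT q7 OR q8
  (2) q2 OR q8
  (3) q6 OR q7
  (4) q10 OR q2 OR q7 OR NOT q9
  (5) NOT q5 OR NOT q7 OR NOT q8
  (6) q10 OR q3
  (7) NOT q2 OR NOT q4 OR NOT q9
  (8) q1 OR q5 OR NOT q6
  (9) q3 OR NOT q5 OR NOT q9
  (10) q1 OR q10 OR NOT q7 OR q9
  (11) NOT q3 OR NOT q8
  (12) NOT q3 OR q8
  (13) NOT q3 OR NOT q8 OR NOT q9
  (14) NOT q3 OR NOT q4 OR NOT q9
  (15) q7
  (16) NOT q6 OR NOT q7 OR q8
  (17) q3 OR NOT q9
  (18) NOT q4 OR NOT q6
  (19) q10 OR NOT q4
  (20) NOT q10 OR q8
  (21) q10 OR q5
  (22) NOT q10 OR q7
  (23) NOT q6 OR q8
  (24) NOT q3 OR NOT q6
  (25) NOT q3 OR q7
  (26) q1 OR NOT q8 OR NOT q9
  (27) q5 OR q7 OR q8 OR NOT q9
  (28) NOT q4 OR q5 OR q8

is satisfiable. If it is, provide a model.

q1=T; q2=F; q3=F; q4=F; q5=F; q6=T; q7=T; q8=T; q9=F; q10=T

Unit clause (q7) forces q7 = True.
Set q1 = True.
Set q2 = False.
  then (q2 OR q8) forces q8 = True.
  then (NOT q5 OR NOT q7 OR NOT q8) forces q5 = False.
  then (NOT q3 OR NOT q8) forces q3 = False.
  then (q3 OR NOT q9) forces q9 = False.
  then (q10 OR q5) forces q10 = True.
Set q4 = False.
Set q6 = True.
All clauses satisfied.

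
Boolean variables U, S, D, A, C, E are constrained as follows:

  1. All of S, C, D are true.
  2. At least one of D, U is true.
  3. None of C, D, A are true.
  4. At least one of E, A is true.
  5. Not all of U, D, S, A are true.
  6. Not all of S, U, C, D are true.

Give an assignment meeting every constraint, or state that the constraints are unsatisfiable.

UNSATISFIABLE

Case D = True:
  Constraint (3) is violated (D=T) — contradiction.
Case D = False:
  Constraint (1) is violated (D=F) — contradiction.
Both cases fail — unsatisfiable.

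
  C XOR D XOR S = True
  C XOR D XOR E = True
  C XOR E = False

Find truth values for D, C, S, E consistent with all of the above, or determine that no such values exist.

D = True, C = False, S = False, E = False

C XOR D XOR S = F XOR T XOR F = True ✓
C XOR D XOR E = F XOR T XOR F = True ✓
C XOR E = F XOR F = False ✓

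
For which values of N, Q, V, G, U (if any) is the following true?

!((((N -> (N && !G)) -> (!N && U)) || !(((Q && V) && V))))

N = True; Q = True; V = True; G = False; U = True

  !((((N -> (N && !G)) -> (!N && U)) || !(((Q && V) && V)))) = True
    ((N -> (N && !G)) -> (!N && U)) || !(((Q && V) && V)) = False
      (N -> (N && !G)) -> (!N && U) = False
        N -> (N && !G) = True
          N && !G = True
            !G = True
        !N && U = False
          !N = False
      !(((Q && V) && V)) = False
        (Q && V) && V = True
          Q && V = True
The formula evaluates to True.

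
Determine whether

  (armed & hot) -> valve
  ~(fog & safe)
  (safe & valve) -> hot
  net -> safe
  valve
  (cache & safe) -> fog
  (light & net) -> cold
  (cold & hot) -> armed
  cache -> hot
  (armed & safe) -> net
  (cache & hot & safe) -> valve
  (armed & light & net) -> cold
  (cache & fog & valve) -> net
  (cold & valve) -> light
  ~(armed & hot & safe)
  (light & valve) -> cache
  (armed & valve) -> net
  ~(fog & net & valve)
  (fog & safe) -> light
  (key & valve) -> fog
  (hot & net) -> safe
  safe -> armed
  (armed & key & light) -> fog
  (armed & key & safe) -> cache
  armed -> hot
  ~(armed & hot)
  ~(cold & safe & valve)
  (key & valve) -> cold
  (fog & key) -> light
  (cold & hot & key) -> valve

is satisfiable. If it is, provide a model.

Unit clause (valve) forces valve = True.
Set fog = True.
  then (~fog | ~net | ~valve) forces net = False.
  then (~armed | net | ~valve) forces armed = False.
  then (~fog | ~safe) forces safe = False.
  then (~cache | ~fog | net | ~valve) forces cache = False.
  then (cache | ~light | ~valve) forces light = False.
  then (~cold | light | ~valve) forces cold = False.
  then (~fog | ~key | light) forces key = False.
Set hot = True.
All clauses satisfied.

fog=T, net=F, hot=T, safe=F, light=F, cold=F, cache=F, valve=T, armed=F, key=F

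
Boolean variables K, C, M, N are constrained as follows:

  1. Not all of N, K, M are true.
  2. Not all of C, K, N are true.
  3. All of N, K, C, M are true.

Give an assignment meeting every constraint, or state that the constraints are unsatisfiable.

Case K = True:
  (3) forces N = True.
  (1) with N=T, K=T forces M = False.
  Constraint (3) is violated (M=F) — contradiction.
Case K = False:
  Constraint (3) is violated (K=F) — contradiction.
Both cases fail — unsatisfiable.

No satisfying assignment exists.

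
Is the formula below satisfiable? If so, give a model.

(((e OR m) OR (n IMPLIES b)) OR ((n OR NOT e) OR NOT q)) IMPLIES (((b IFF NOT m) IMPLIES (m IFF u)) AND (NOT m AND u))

u=T, b=F, e=F, m=F, q=T, n=F

  (((e OR m) OR (n IMPLIES b)) OR ((n OR NOT e) OR NOT q)) IMPLIES (((b IFF NOT m) IMPLIES (m IFF u)) AND (NOT m AND u)) = True
    ((e OR m) OR (n IMPLIES b)) OR ((n OR NOT e) OR NOT q) = True
      (e OR m) OR (n IMPLIES b) = True
        e OR m = False
        n IMPLIES b = True
      (n OR NOT e) OR NOT q = True
        n OR NOT e = True
          NOT e = True
        NOT q = False
    ((b IFF NOT m) IMPLIES (m IFF u)) AND (NOT m AND u) = True
      (b IFF NOT m) IMPLIES (m IFF u) = True
        b IFF NOT m = False
          NOT m = True
        m IFF u = False
      NOT m AND u = True
        NOT m = True
The formula evaluates to True.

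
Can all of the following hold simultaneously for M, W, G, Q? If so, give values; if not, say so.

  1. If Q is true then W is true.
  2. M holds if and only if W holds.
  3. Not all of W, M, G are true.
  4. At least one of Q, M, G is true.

M = True, W = True, G = False, Q = True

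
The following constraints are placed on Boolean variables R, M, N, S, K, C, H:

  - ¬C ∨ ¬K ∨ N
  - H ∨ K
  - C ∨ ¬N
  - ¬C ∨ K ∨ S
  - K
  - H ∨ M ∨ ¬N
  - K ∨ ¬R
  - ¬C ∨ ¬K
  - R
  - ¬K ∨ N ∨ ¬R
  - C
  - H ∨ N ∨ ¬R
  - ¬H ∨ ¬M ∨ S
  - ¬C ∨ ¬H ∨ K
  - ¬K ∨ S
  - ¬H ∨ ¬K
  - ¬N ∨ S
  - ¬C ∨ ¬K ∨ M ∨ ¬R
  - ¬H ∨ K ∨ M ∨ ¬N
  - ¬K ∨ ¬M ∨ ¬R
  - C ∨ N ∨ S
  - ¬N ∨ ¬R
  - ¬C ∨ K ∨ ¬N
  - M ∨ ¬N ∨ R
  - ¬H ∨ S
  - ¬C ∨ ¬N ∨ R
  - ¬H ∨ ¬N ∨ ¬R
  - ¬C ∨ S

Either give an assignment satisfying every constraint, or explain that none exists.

The formula is unsatisfiable.

Case K = True:
  (¬C ∨ ¬K) forces C = False.
  Clause (C) is falsified — contradiction.
Case K = False:
  Clause (K) is falsified — contradiction.
Both cases fail, so the formula is unsatisfiable.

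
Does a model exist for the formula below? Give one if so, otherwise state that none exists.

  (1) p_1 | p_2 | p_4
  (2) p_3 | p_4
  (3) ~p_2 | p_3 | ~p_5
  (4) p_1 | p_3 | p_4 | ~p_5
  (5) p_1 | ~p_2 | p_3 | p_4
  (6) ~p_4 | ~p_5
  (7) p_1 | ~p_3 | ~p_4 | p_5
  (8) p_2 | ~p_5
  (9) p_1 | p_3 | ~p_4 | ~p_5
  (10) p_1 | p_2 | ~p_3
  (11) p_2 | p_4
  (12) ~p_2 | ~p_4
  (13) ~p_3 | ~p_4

Set p_1 = False.
Set p_2 = False.
  then (p_1 | p_2 | p_4) forces p_4 = True.
  then (~p_4 | ~p_5) forces p_5 = False.
  then (p_1 | ~p_3 | ~p_4 | p_5) forces p_3 = False.
All clauses satisfied.

p_1: False, p_2: False, p_3: False, p_4: True, p_5: False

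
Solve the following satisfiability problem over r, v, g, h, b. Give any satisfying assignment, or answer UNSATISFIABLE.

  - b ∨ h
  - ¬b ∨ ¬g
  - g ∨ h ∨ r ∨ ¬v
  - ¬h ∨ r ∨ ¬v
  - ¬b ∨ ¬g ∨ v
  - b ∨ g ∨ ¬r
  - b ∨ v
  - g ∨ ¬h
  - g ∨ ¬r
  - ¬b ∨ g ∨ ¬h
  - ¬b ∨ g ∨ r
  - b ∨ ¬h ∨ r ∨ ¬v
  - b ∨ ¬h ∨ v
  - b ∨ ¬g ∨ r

Set r = True.
  then (g ∨ ¬r) forces g = True.
  then (¬b ∨ ¬g) forces b = False.
  then (b ∨ v) forces v = True.
  then (b ∨ h) forces h = True.
All clauses satisfied.

r = True, v = True, g = True, h = True, b = False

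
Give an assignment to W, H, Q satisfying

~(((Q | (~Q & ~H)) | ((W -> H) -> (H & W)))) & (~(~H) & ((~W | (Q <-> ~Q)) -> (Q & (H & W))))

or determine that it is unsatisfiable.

Case H = True: the formula simplifies to ~((Q | W)) & ((~W | (Q <-> ~Q)) -> (Q & W)).
  W = True: the conjunct ~((Q | W)) becomes ~((Q | True)) = False.
  W = False: the conjunct (~W | (Q <-> ~Q)) -> (Q & W) becomes (True | (Q <-> ~Q)) -> (Q & False) = False.
Case H = False: the conjunct ~(~H) becomes ~(~False) = False.
Both cases fail — unsatisfiable.

Unsatisfiable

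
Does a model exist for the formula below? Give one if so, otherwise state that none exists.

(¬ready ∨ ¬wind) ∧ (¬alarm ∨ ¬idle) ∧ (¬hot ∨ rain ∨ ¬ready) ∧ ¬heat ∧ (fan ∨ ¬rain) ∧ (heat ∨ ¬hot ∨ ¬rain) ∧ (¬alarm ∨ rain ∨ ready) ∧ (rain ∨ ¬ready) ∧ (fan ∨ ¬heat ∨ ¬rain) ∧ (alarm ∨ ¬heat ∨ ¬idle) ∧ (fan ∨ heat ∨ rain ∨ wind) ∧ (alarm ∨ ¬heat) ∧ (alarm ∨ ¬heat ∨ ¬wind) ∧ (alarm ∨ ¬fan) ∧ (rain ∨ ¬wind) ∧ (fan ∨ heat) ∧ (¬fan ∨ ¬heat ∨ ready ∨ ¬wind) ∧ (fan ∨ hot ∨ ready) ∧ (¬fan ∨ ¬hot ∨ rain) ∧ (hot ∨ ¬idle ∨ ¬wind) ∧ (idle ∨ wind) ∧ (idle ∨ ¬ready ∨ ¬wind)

wind=T; alarm=T; idle=F; fan=T; heat=F; rain=T; hot=F; ready=F

Unit clause (¬heat) forces heat = False.
In (fan ∨ heat) only fan is left, so fan = True.
In (alarm ∨ ¬fan) only alarm is left, so alarm = True.
In (¬alarm ∨ ¬idle) only ¬idle is left, so idle = False.
In (idle ∨ wind) only wind is left, so wind = True.
In (idle ∨ ¬ready ∨ ¬wind) only ¬ready is left, so ready = False.
In (¬alarm ∨ rain ∨ ready) only rain is left, so rain = True.
In (heat ∨ ¬hot ∨ ¬rain) only ¬hot is left, so hot = False.
All clauses satisfied.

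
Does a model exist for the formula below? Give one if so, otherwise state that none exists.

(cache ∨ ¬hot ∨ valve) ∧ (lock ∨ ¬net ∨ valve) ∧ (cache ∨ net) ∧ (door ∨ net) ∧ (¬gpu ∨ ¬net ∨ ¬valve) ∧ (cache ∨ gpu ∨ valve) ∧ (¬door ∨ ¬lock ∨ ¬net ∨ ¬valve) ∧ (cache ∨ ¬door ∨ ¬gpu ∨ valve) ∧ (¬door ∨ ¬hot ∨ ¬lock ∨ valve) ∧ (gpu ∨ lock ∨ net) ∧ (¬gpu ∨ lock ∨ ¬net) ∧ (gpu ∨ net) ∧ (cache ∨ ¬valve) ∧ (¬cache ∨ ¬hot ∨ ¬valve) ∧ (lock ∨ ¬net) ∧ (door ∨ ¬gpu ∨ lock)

hot = False, lock = False, cache = True, door = True, net = False, valve = True, gpu = True

Set hot = False.
Set lock = False.
  then (lock ∨ ¬net) forces net = False.
  then (cache ∨ net) forces cache = True.
  then (door ∨ net) forces door = True.
  then (gpu ∨ lock ∨ net) forces gpu = True.
Set valve = True.
All clauses satisfied.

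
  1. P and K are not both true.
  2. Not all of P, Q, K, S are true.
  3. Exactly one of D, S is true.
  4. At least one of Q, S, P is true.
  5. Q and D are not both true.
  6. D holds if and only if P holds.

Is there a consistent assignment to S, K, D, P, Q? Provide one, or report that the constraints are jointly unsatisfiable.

S=T, K=F, D=F, P=F, Q=T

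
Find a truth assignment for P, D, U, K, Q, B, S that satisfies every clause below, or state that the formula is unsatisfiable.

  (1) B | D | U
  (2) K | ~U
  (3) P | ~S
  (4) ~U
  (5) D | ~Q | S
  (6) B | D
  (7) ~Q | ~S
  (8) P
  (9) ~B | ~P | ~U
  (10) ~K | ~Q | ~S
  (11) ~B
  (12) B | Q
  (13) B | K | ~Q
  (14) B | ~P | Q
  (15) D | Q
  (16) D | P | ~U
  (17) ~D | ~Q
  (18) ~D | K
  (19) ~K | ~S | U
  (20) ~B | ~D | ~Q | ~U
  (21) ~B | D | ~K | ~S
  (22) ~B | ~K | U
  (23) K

Case P = True:
  (~U) forces U = False.
  (~B) forces B = False.
  (B | D | U) forces D = True.
  (B | Q) forces Q = True.
  Clause (~D | ~Q) is falsified — contradiction.
Case P = False:
  Clause (P) is falsified — contradiction.
Both cases fail, so the formula is unsatisfiable.

UNSATISFIABLE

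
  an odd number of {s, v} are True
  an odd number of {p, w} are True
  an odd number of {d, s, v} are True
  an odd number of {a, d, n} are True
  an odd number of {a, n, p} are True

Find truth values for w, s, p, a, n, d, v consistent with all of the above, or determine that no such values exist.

w: True, s: False, p: False, a: False, n: True, d: False, v: True

{s, v}: 1 true → odd ✓
{p, w}: 1 true → odd ✓
{d, s, v}: 1 true → odd ✓
{a, d, n}: 1 true → odd ✓
{a, n, p}: 1 true → odd ✓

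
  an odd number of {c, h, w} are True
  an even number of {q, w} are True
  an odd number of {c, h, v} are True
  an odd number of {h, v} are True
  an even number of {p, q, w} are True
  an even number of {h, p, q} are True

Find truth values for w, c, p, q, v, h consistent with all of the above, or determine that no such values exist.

Unsatisfiable

Adding constraints 1, 3, 4, 5, 6 mod 2: every variable appears an even number of times on the left, so the left side is 0.
But the right sides sum to 1 (mod 2). 0 ≠ 1 — the system is inconsistent.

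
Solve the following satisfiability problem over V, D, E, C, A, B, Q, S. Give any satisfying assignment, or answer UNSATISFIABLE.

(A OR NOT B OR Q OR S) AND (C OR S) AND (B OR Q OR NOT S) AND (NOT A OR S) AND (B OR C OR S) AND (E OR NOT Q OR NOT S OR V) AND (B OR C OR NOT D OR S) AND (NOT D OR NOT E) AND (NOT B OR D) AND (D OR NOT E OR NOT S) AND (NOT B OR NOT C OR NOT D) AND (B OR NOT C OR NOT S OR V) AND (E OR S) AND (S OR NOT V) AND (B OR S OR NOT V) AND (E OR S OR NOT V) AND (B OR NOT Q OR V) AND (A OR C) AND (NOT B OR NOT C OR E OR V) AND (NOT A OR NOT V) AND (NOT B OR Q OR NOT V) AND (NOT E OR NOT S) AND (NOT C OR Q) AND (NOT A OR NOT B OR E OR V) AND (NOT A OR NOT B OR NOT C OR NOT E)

V: True, D: False, E: False, C: True, A: False, B: False, Q: True, S: True

Set V = True.
  then (S OR NOT V) forces S = True.
  then (NOT A OR NOT V) forces A = False.
  then (NOT E OR NOT S) forces E = False.
  then (A OR C) forces C = True.
  then (NOT C OR Q) forces Q = True.
Set D = False.
  then (NOT B OR D) forces B = False.
All clauses satisfied.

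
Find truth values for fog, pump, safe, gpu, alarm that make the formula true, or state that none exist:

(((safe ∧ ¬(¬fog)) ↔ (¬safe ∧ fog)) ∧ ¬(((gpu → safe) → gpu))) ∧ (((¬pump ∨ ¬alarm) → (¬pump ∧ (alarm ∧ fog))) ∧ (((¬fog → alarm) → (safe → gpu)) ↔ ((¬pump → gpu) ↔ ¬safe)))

fog = False, pump = True, safe = False, gpu = False, alarm = True

  ((safe ∧ ¬(¬fog)) ↔ (¬safe ∧ fog)) ∧ ¬(((gpu → safe) → gpu)) = True
    (safe ∧ ¬(¬fog)) ↔ (¬safe ∧ fog) = True
      safe ∧ ¬(¬fog) = False
        ¬(¬fog) = False
          ¬fog = True
      ¬safe ∧ fog = False
        ¬safe = True
    ¬(((gpu → safe) → gpu)) = True
      (gpu → safe) → gpu = False
        gpu → safe = True
  ((¬pump ∨ ¬alarm) → (¬pump ∧ (alarm ∧ fog))) ∧ (((¬fog → alarm) → (safe → gpu)) ↔ ((¬pump → gpu) ↔ ¬safe)) = True
    (¬pump ∨ ¬alarm) → (¬pump ∧ (alarm ∧ fog)) = True
      ¬pump ∨ ¬alarm = False
        ¬pump = False
        ¬alarm = False
      ¬pump ∧ (alarm ∧ fog) = False
        ¬pump = False
        alarm ∧ fog = False
    ((¬fog → alarm) → (safe → gpu)) ↔ ((¬pump → gpu) ↔ ¬safe) = True
      (¬fog → alarm) → (safe → gpu) = True
        ¬fog → alarm = True
          ¬fog = True
        safe → gpu = True
      (¬pump → gpu) ↔ ¬safe = True
        ¬pump → gpu = True
          ¬pump = False
        ¬safe = True
Both conjuncts True, so the formula holds.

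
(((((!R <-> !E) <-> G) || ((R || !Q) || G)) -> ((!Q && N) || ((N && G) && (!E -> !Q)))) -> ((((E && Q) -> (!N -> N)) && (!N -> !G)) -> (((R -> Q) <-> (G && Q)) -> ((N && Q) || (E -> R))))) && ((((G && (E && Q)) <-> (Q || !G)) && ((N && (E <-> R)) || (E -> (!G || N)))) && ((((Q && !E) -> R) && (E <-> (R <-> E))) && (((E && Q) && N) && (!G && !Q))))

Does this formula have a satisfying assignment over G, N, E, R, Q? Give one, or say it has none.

Case G = True: the conjunct !G is False.
Case G = False: the conjunct (G && (E && Q)) <-> (Q || !G) becomes (False && (E && Q)) <-> (Q || True) = False.
Both cases fail — unsatisfiable.

No satisfying assignment exists.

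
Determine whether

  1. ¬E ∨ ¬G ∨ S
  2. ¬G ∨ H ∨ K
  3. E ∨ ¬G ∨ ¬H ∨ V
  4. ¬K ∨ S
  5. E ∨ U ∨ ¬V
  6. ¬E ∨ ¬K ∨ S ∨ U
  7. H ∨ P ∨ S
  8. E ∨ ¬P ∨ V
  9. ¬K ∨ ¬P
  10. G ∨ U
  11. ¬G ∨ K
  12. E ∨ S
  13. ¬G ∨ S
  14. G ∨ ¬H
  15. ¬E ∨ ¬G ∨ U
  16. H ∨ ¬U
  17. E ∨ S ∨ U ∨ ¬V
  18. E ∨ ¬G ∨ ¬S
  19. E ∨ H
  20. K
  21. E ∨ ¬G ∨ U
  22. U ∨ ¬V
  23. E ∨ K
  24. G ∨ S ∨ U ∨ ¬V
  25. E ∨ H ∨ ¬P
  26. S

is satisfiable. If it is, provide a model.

H = True, G = True, V = False, S = True, U = True, K = True, E = True, P = False

Unit clause (K) forces K = True.
Unit clause (S) forces S = True.
In (¬K ∨ ¬P) only ¬P is left, so P = False.
Try H = False:
  (H ∨ ¬U) forces U = False.
  (G ∨ U) forces G = True.
  (¬E ∨ ¬G ∨ U) forces E = False.
  clause (E ∨ ¬G ∨ ¬S) is falsified — backtrack.
So H = True.
  then (G ∨ ¬H) forces G = True.
  then (E ∨ ¬G ∨ ¬S) forces E = True.
  then (¬E ∨ ¬G ∨ U) forces U = True.
Set V = False.
All clauses satisfied.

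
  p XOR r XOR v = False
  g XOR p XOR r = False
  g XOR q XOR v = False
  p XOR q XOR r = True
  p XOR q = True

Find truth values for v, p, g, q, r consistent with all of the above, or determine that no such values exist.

v = True, p = True, g = True, q = False, r = False

p XOR r XOR v = T XOR F XOR T = False ✓
g XOR p XOR r = T XOR T XOR F = False ✓
g XOR q XOR v = T XOR F XOR T = False ✓
p XOR q XOR r = T XOR F XOR F = True ✓
p XOR q = T XOR F = True ✓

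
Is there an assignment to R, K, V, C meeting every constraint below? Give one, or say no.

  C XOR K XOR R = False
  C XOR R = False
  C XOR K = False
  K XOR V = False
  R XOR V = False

R=F, K=F, V=F, C=F

C XOR K XOR R = F XOR F XOR F = False ✓
C XOR R = F XOR F = False ✓
C XOR K = F XOR F = False ✓
K XOR V = F XOR F = False ✓
R XOR V = F XOR F = False ✓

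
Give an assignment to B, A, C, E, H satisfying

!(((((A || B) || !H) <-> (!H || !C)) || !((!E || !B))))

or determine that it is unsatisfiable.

B = True, A = False, C = True, E = False, H = True

  !(((((A || B) || !H) <-> (!H || !C)) || !((!E || !B)))) = True
    (((A || B) || !H) <-> (!H || !C)) || !((!E || !B)) = False
      ((A || B) || !H) <-> (!H || !C) = False
        (A || B) || !H = True
          A || B = True
          !H = False
        !H || !C = False
          !H = False
          !C = False
      !((!E || !B)) = False
        !E || !B = True
          !E = True
          !B = False
The formula evaluates to True.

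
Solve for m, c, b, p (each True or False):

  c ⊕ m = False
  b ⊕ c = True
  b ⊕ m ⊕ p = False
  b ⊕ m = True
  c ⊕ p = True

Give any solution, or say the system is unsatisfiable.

m = False, c = False, b = True, p = True

c ⊕ m = F ⊕ F = False ✓
b ⊕ c = T ⊕ F = True ✓
b ⊕ m ⊕ p = T ⊕ F ⊕ T = False ✓
b ⊕ m = T ⊕ F = True ✓
c ⊕ p = F ⊕ T = True ✓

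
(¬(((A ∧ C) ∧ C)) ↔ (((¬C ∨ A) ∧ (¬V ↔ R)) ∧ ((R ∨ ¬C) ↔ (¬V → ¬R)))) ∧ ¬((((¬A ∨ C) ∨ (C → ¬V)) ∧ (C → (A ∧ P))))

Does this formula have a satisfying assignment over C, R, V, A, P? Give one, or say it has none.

C = True, R = True, V = True, A = True, P = False

  ¬(((A ∧ C) ∧ C)) ↔ (((¬C ∨ A) ∧ (¬V ↔ R)) ∧ ((R ∨ ¬C) ↔ (¬V → ¬R))) = True
    ¬(((A ∧ C) ∧ C)) = False
      (A ∧ C) ∧ C = True
        A ∧ C = True
    ((¬C ∨ A) ∧ (¬V ↔ R)) ∧ ((R ∨ ¬C) ↔ (¬V → ¬R)) = False
      (¬C ∨ A) ∧ (¬V ↔ R) = False
        ¬C ∨ A = True
          ¬C = False
        ¬V ↔ R = False
          ¬V = False
      (R ∨ ¬C) ↔ (¬V → ¬R) = True
        R ∨ ¬C = True
          ¬C = False
        ¬V → ¬R = True
          ¬V = False
          ¬R = False
  ¬((((¬A ∨ C) ∨ (C → ¬V)) ∧ (C → (A ∧ P)))) = True
    ((¬A ∨ C) ∨ (C → ¬V)) ∧ (C → (A ∧ P)) = False
      (¬A ∨ C) ∨ (C → ¬V) = True
        ¬A ∨ C = True
          ¬A = False
        C → ¬V = False
          ¬V = False
      C → (A ∧ P) = False
        A ∧ P = False
Both conjuncts True, so the formula holds.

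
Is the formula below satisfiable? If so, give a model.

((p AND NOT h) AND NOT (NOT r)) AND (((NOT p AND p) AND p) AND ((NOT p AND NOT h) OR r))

Case p = True: the conjunct NOT p is False.
Case p = False: the conjunct p is False.
Both cases fail — unsatisfiable.

The formula is unsatisfiable.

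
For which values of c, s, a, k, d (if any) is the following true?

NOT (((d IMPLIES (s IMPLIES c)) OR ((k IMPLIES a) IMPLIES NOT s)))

c = False, s = True, a = True, k = True, d = True

  NOT (((d IMPLIES (s IMPLIES c)) OR ((k IMPLIES a) IMPLIES NOT s))) = True
    (d IMPLIES (s IMPLIES c)) OR ((k IMPLIES a) IMPLIES NOT s) = False
      d IMPLIES (s IMPLIES c) = False
        s IMPLIES c = False
      (k IMPLIES a) IMPLIES NOT s = False
        k IMPLIES a = True
        NOT s = False
The formula evaluates to True.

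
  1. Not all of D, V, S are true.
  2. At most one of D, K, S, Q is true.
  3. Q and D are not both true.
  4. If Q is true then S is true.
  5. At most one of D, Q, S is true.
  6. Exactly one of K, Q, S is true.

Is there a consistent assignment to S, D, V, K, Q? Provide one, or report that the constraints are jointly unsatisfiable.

S: False; D: False; V: True; K: True; Q: False

  (1) {D, V, S}: 1/3 true — not all ✓
  (2) {D, K, S, Q}: 1 true — at most one ✓
  (3) Q=F, D=F — not both ✓
  (4) Q=F ⇒ S: vacuous ✓
  (5) {D, Q, S}: 0 true — at most one ✓
  (6) {K, Q, S}: 1 true — exactly one ✓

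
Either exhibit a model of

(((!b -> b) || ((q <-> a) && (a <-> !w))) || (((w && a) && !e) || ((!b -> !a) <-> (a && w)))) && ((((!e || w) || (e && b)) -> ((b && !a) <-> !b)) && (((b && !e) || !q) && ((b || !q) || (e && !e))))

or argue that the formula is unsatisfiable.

a: True, b: True, q: False, e: False, w: False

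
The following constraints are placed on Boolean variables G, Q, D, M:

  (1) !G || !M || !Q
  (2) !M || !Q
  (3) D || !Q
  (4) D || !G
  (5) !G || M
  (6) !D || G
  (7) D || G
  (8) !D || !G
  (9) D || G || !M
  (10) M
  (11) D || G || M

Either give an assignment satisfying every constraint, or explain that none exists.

Unsatisfiable

Case G = True:
  (D || !G) forces D = True.
  Clause (!D || !G) is falsified — contradiction.
Case G = False:
  (!D || G) forces D = False.
  Clause (D || G) is falsified — contradiction.
Both cases fail, so the formula is unsatisfiable.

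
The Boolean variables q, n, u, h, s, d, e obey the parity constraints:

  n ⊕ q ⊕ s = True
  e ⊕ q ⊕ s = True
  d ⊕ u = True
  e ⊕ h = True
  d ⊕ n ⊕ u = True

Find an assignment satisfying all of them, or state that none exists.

q = True; n = False; u = True; h = True; s = False; d = False; e = False

n ⊕ q ⊕ s = F ⊕ T ⊕ F = True ✓
e ⊕ q ⊕ s = F ⊕ T ⊕ F = True ✓
d ⊕ u = F ⊕ T = True ✓
e ⊕ h = F ⊕ T = True ✓
d ⊕ n ⊕ u = F ⊕ F ⊕ T = True ✓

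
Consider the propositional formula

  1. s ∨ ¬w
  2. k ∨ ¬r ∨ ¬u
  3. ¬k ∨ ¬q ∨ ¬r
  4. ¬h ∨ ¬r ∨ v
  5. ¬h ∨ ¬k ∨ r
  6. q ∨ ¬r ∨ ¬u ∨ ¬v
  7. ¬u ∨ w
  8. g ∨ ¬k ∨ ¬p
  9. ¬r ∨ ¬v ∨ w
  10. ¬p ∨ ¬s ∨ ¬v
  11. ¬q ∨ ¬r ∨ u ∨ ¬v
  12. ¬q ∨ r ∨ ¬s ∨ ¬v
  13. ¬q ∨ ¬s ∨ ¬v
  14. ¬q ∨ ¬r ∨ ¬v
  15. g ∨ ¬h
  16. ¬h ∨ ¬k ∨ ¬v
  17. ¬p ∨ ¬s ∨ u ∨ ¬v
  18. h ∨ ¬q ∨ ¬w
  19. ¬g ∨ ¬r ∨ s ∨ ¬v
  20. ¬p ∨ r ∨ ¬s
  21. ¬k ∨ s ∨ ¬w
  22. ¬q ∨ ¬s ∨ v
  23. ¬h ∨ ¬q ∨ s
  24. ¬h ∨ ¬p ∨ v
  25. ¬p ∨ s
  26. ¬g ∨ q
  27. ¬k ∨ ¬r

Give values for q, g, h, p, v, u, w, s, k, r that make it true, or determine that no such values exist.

q = True; g = False; h = False; p = False; v = True; u = False; w = False; s = False; k = False; r = False

Set q = True.
Set g = False.
  then (g ∨ ¬h) forces h = False.
  then (h ∨ ¬q ∨ ¬w) forces w = False.
  then (¬u ∨ w) forces u = False.
Set p = False.
Set v = True.
  then (¬r ∨ ¬v ∨ w) forces r = False.
  then (¬q ∨ r ∨ ¬s ∨ ¬v) forces s = False.
Set k = False.
All clauses satisfied.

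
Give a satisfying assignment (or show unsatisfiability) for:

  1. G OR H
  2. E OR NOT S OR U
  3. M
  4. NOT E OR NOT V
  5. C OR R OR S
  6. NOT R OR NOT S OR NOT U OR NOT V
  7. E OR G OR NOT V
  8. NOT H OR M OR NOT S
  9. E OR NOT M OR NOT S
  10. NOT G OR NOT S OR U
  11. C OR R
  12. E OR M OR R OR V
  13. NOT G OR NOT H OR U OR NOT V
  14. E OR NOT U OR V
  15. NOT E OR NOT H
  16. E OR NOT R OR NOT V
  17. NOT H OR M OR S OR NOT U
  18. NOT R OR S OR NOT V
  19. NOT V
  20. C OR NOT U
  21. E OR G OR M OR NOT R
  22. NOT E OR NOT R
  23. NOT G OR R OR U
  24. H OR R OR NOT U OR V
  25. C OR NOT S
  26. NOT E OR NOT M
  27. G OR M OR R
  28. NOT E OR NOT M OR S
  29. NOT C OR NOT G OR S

R=F, U=F, G=F, C=T, M=T, E=F, H=T, V=F, S=F

Unit clause (M) forces M = True.
Unit clause (NOT V) forces V = False.
In (NOT E OR NOT M) only NOT E is left, so E = False.
In (E OR NOT M OR NOT S) only NOT S is left, so S = False.
In (E OR NOT U OR V) only NOT U is left, so U = False.
Set R = False.
  then (C OR R OR S) forces C = True.
  then (NOT G OR R OR U) forces G = False.
  then (G OR H) forces H = True.
All clauses satisfied.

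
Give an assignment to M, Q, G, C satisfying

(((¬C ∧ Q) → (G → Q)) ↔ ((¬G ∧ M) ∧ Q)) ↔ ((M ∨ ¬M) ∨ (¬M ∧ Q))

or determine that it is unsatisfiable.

M=T, Q=T, G=F, C=T

  (((¬C ∧ Q) → (G → Q)) ↔ ((¬G ∧ M) ∧ Q)) ↔ ((M ∨ ¬M) ∨ (¬M ∧ Q)) = True
    ((¬C ∧ Q) → (G → Q)) ↔ ((¬G ∧ M) ∧ Q) = True
      (¬C ∧ Q) → (G → Q) = True
        ¬C ∧ Q = False
          ¬C = False
        G → Q = True
      (¬G ∧ M) ∧ Q = True
        ¬G ∧ M = True
          ¬G = True
    (M ∨ ¬M) ∨ (¬M ∧ Q) = True
      M ∨ ¬M = True
        ¬M = False
      ¬M ∧ Q = False
        ¬M = False
The formula evaluates to True.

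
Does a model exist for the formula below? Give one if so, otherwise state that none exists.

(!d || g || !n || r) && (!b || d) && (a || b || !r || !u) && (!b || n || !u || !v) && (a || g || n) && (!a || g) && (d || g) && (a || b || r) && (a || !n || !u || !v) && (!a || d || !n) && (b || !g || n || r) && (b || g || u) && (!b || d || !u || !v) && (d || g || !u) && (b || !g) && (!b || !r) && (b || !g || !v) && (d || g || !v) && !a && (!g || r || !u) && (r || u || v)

g = True, r = False, n = True, a = False, b = True, v = True, d = True, u = False

Unit clause (!a) forces a = False.
Set g = True.
  then (b || !g) forces b = True.
  then (!b || !r) forces r = False.
  then (!g || r || !u) forces u = False.
  then (r || u || v) forces v = True.
  then (!b || d) forces d = True.
Set n = True.
All clauses satisfied.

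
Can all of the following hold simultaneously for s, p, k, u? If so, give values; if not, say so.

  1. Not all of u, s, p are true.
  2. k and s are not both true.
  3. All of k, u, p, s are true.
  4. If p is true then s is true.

Case s = True:
  (2) with s=T forces k = False.
  Constraint (3) is violated (k=F) — contradiction.
Case s = False:
  Constraint (3) is violated (s=F) — contradiction.
Both cases fail — unsatisfiable.

The formula is unsatisfiable.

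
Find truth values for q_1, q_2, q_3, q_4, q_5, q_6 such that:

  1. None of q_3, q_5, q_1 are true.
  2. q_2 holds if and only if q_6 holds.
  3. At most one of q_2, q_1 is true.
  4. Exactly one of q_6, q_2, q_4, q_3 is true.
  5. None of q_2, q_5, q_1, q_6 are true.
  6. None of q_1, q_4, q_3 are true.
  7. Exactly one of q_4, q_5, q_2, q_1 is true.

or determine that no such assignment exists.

UNSATISFIABLE

Case q_4 = True:
  Constraint (6) is violated (q_4=T) — contradiction.
Case q_4 = False:
  (1) forces q_3 = False.
  (1) forces q_5 = False.
  (1) forces q_1 = False.
  (5) forces q_2 = False.
  Constraint (7) is violated (q_4=F, q_5=F, q_2=F, q_1=F) — contradiction.
Both cases fail — unsatisfiable.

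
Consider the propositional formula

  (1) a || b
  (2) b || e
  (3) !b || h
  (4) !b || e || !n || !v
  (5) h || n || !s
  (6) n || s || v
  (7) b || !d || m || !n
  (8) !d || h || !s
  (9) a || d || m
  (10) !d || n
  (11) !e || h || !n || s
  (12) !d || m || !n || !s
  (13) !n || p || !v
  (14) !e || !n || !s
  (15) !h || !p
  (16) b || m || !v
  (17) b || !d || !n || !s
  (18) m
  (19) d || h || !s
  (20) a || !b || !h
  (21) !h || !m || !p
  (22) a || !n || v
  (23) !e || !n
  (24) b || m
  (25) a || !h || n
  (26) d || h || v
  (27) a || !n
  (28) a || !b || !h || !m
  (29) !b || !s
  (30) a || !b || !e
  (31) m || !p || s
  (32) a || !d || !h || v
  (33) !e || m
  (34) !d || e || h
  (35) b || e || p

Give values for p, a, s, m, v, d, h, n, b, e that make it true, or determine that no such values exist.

Unit clause (m) forces m = True.
Set p = False.
Try a = False:
  (a || b) forces b = True.
  (!b || h) forces h = True.
  clause (a || !b || !h) is falsified — backtrack.
So a = True.
Set s = False.
Set v = True.
  then (!n || p || !v) forces n = False.
  then (!d || n) forces d = False.
Set h = True.
Set b = False.
  then (b || e) forces e = True.
All clauses satisfied.

p = False, a = True, s = False, m = True, v = True, d = False, h = True, n = False, b = False, e = True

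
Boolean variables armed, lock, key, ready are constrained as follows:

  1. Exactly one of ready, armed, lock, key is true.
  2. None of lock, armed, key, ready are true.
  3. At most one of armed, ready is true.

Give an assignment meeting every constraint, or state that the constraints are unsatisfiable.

No satisfying assignment exists.

Case armed = True:
  Constraint (2) is violated (armed=T) — contradiction.
Case armed = False:
  (2) forces lock = False.
  (2) forces key = False.
  (1) with armed=F, lock=F, key=F forces ready = True.
  Constraint (2) is violated (ready=T) — contradiction.
Both cases fail — unsatisfiable.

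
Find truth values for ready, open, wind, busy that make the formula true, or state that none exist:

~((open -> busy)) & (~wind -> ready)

ready = True; open = True; wind = True; busy = False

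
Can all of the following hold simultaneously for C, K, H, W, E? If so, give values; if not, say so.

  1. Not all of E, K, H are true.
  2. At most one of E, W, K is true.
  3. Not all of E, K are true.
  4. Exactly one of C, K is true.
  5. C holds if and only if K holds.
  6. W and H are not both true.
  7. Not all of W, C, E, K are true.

No satisfying assignment exists.

Case C = True:
  (4) with C=T forces K = False.
  Constraint (5) is violated (C=T, K=F) — contradiction.
Case C = False:
  (4) with C=F forces K = True.
  Constraint (5) is violated (C=F, K=T) — contradiction.
Both cases fail — unsatisfiable.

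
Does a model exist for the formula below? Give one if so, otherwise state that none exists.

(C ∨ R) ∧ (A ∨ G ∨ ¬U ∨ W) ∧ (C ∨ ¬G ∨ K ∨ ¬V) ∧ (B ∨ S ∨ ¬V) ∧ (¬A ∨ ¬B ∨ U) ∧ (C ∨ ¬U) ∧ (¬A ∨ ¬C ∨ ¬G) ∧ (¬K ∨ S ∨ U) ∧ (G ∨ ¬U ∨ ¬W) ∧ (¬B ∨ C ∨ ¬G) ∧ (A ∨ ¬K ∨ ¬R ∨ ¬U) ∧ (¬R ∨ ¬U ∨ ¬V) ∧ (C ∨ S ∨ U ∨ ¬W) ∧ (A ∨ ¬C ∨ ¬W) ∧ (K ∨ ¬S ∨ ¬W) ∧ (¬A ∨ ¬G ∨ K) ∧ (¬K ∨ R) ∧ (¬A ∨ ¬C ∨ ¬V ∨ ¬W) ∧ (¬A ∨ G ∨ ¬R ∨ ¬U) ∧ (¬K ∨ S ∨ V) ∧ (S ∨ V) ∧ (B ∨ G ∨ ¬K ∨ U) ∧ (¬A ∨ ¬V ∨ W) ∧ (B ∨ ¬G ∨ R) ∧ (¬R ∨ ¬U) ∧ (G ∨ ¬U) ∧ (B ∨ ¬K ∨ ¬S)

B = True, V = True, A = False, C = True, R = True, S = False, W = False, G = True, U = False, K = False

Set B = True.
Set V = True.
Set A = False.
Set C = True.
  then (A ∨ ¬C ∨ ¬W) forces W = False.
Set R = True.
  then (¬R ∨ ¬U ∨ ¬V) forces U = False.
Set S = False.
  then (¬K ∨ S ∨ U) forces K = False.
Set G = True.
All clauses satisfied.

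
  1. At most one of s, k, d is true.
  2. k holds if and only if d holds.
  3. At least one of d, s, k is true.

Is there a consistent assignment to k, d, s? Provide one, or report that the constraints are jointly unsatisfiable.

k = False, d = False, s = True

  (1) {s, k, d}: 1 true — at most one ✓
  (2) k=F, d=F — same ✓
  (3) {d, s, k}: 1 true — at least one ✓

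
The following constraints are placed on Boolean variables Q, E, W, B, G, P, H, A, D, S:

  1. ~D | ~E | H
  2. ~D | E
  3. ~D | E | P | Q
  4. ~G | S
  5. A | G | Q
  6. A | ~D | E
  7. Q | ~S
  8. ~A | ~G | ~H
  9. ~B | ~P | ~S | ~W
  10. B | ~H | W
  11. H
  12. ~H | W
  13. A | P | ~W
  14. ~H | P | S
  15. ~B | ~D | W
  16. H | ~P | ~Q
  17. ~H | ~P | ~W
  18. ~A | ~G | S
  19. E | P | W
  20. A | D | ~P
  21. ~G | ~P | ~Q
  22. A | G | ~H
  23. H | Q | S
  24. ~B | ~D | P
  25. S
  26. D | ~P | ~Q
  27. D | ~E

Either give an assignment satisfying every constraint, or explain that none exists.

Q=T, E=T, W=T, B=F, G=F, P=F, H=T, A=T, D=T, S=T

Unit clause (H) forces H = True.
In (~H | W) only W is left, so W = True.
In (~H | ~P | ~W) only ~P is left, so P = False.
Unit clause (S) forces S = True.
In (Q | ~S) only Q is left, so Q = True.
In (A | P | ~W) only A is left, so A = True.
In (~A | ~G | ~H) only ~G is left, so G = False.
Set E = True.
  then (D | ~E) forces D = True.
  then (~B | ~D | P) forces B = False.
All clauses satisfied.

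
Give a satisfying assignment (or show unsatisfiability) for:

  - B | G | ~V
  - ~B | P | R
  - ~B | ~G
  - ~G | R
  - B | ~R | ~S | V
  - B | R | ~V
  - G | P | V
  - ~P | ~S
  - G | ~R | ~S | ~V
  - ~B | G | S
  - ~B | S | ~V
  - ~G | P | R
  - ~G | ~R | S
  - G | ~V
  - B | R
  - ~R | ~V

S=F, V=F, G=F, R=T, P=T, B=F

Set S = False.
Try V = True:
  (~B | S | ~V) forces B = False.
  (B | G | ~V) forces G = True.
  (~G | R) forces R = True.
  clause (~G | ~R | S) is falsified — backtrack.
So V = False.
Try G = True:
  (~B | ~G) forces B = False.
  (~G | R) forces R = True.
  clause (~G | ~R | S) is falsified — backtrack.
So G = False.
  then (G | P | V) forces P = True.
  then (~B | G | S) forces B = False.
  then (B | R) forces R = True.
All clauses satisfied.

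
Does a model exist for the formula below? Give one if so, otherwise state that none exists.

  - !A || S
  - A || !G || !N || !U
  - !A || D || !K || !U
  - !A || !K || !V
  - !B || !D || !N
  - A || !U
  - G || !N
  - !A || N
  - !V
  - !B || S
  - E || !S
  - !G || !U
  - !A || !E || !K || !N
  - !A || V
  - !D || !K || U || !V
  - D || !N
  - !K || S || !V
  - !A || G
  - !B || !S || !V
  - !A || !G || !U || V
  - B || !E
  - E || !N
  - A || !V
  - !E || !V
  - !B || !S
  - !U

U = False, B = False, V = False, A = False, S = False, D = True, K = True, N = False, E = False, G = False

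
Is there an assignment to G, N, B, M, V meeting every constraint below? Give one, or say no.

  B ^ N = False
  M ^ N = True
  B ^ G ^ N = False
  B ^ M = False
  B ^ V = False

Unsatisfiable — no assignment works.

Adding constraints 1, 2, 4 mod 2: every variable appears an even number of times on the left, so the left side is 0.
But the right sides sum to 1 (mod 2). 0 ≠ 1 — the system is inconsistent.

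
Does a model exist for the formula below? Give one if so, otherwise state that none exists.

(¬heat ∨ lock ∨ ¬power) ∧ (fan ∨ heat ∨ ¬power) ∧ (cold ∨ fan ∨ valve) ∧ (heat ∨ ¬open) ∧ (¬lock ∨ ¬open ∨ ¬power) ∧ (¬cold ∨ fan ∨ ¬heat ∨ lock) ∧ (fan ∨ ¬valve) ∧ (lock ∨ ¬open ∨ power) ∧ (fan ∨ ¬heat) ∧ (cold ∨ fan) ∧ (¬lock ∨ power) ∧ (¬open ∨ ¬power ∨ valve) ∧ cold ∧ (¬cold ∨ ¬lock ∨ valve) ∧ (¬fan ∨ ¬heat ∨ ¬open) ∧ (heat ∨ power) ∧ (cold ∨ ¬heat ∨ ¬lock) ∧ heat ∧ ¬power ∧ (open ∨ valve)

fan = True; lock = False; open = False; power = False; heat = True; valve = True; cold = True

Unit clause (cold) forces cold = True.
Unit clause (heat) forces heat = True.
Unit clause (¬power) forces power = False.
In (fan ∨ ¬heat) only fan is left, so fan = True.
In (¬lock ∨ power) only ¬lock is left, so lock = False.
In (¬fan ∨ ¬heat ∨ ¬open) only ¬open is left, so open = False.
In (open ∨ valve) only valve is left, so valve = True.
All clauses satisfied.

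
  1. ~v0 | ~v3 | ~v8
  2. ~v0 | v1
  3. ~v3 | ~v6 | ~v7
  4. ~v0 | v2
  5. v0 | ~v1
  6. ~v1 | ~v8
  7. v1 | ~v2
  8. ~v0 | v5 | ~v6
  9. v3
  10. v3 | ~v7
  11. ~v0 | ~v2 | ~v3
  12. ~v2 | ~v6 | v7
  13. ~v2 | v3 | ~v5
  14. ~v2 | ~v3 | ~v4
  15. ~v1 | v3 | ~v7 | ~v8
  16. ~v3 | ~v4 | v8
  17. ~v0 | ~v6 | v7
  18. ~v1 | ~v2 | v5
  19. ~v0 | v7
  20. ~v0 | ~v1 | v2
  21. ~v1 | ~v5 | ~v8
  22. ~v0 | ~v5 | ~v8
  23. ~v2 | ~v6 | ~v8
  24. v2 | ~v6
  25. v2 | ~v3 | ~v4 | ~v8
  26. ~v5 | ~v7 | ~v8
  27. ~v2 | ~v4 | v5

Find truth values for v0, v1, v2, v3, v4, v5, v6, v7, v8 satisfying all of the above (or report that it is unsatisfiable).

v0 = False, v1 = False, v2 = False, v3 = True, v4 = False, v5 = False, v6 = False, v7 = True, v8 = False

Unit clause (v3) forces v3 = True.
Try v0 = True:
  (~v0 | ~v3 | ~v8) forces v8 = False.
  (~v0 | v1) forces v1 = True.
  (~v0 | v2) forces v2 = True.
  clause (~v0 | ~v2 | ~v3) is falsified — backtrack.
So v0 = False.
  then (v0 | ~v1) forces v1 = False.
  then (v1 | ~v2) forces v2 = False.
  then (v2 | ~v6) forces v6 = False.
Try v4 = True:
  (~v3 | ~v4 | v8) forces v8 = True.
  clause (v2 | ~v3 | ~v4 | ~v8) is falsified — backtrack.
So v4 = False.
Set v5 = False.
Set v7 = True.
Set v8 = False.
All clauses satisfied.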